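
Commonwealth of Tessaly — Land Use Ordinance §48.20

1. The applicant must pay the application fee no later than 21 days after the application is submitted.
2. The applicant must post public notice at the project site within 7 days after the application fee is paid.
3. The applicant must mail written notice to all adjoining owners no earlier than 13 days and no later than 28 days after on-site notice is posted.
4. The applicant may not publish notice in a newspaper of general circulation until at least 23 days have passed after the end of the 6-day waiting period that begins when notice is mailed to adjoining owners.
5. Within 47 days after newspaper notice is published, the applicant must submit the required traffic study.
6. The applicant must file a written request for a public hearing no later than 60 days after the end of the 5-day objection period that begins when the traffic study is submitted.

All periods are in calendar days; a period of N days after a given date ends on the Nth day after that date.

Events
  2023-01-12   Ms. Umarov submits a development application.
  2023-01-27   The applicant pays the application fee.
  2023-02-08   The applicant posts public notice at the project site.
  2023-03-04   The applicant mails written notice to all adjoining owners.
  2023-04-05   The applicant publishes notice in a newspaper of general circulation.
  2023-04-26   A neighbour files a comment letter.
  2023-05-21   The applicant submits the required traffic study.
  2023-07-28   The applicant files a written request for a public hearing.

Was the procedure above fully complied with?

No

Step 1: 21 days after 2023-01-12 (when the application is submitted) is 2023-02-02; 2023-01-27 is within that limit.
Step 2: 7 days after 2023-01-27 (when the application fee is paid) is 2023-02-03; done 2023-02-08 — 5 days late.
Later steps need not be reached.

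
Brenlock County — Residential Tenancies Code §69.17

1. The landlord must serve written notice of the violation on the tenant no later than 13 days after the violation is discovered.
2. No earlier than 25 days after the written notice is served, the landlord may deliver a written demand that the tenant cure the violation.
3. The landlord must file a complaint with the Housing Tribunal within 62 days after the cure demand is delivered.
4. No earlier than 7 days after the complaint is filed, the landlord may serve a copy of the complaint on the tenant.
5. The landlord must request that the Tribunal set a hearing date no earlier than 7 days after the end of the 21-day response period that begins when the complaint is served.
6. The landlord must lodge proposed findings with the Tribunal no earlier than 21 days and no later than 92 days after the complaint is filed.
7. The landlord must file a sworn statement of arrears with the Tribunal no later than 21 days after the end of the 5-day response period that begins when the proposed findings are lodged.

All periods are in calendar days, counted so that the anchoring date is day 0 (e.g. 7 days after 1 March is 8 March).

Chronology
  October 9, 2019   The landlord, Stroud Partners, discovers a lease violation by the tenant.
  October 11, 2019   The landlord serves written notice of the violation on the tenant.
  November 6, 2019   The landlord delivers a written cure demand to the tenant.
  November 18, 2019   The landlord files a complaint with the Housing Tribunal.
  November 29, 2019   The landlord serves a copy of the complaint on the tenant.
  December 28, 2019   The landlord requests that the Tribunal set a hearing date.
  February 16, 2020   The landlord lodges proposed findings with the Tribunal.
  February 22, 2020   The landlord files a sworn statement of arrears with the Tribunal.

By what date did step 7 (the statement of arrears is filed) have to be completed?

March 13, 2020

The proposed findings are lodged on February 16, 2020; the 5-day response period therefore ends February 21, 2020, and step 7 runs from that date. 21 days after February 21, 2020 is March 13, 2020.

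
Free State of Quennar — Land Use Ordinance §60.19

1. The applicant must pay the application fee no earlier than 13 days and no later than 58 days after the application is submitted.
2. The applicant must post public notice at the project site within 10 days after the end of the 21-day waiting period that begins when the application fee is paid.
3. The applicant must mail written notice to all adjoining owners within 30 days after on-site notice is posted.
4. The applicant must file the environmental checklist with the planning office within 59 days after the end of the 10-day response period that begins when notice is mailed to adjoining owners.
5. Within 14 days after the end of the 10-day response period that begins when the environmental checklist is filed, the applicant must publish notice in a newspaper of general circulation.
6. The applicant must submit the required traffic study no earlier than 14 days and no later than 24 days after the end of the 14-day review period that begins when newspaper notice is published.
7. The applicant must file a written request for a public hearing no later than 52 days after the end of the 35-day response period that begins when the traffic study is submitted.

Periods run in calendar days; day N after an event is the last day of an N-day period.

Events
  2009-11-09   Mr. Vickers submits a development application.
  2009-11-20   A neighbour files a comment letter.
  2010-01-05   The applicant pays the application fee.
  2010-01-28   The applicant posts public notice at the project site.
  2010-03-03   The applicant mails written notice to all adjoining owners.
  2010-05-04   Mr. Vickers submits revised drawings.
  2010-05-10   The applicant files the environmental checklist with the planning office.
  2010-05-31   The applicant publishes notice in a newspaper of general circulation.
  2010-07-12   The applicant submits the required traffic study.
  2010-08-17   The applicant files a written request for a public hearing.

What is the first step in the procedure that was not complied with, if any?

Step 3

Step 1 — 13 and 58 days from 2009-11-09 (when the application is submitted) are 2009-11-22 and 2010-01-06 respectively; done 2010-01-05, which is between those dates.
Step 2 — counting 10 days from 2010-01-26 (end of the 21-day waiting period, which began when the application fee is paid on 2010-01-05) gives a deadline of 2010-02-05; 2010-01-28 is within that limit.
Step 3 — counting 30 days from 2010-01-28 (when on-site notice is posted) gives a deadline of 2010-02-27; not done until 2010-03-03, 4 days after the deadline.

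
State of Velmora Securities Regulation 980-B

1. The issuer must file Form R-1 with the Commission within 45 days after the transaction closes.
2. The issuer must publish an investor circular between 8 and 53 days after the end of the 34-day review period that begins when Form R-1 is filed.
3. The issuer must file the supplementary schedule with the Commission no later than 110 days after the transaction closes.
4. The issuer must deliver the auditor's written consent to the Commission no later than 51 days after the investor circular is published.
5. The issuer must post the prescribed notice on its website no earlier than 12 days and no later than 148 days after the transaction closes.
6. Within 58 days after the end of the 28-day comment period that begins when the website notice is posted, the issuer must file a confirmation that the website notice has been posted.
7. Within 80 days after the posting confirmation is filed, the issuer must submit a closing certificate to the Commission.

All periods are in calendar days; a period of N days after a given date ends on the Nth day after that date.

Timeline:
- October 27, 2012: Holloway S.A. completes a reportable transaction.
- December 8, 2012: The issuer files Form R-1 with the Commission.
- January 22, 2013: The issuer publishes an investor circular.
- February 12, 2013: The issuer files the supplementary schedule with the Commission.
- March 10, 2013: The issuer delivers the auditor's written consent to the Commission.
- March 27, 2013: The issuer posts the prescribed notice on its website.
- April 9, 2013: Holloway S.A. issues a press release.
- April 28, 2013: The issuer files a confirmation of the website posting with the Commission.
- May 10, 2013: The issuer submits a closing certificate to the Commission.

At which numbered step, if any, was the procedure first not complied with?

Step 5

(1) due by October 27, 2012 + 45 days = December 11, 2012; done December 8, 2012 — timely.
(2) the permitted window runs from January 11, 2013 + 8 = January 19, 2013 to January 11, 2013 + 53 = March 5, 2013; done January 22, 2013 — within the window.
(3) due by October 27, 2012 + 110 days = February 14, 2013; completed February 12, 2013, before the deadline.
(4) due by January 22, 2013 + 51 days = March 14, 2013; done March 10, 2013 — timely.
(5) the permitted window runs from October 27, 2012 + 12 = November 8, 2012 to October 27, 2012 + 148 = March 24, 2013; done March 27, 2013 — 3 days after the window closed.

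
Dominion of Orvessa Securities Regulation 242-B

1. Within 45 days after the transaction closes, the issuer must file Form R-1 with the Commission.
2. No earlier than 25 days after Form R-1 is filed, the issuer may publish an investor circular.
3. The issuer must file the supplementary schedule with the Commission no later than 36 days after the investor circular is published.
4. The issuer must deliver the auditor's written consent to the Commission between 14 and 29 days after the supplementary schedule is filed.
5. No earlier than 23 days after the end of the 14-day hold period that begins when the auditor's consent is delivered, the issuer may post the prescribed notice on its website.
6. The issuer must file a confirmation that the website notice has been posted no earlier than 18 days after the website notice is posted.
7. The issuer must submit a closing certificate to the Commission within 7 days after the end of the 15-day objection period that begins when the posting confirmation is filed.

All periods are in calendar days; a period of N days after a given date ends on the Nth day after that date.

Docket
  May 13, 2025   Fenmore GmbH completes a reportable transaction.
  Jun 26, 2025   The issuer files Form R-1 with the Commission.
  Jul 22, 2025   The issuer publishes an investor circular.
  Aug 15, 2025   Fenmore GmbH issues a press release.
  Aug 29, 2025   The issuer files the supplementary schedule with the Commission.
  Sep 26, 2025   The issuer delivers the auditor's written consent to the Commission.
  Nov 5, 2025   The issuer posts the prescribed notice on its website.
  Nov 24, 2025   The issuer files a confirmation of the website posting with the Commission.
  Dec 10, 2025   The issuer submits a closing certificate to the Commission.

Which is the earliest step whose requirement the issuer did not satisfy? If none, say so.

Step 1 — counting 45 days from May 13, 2025 (when the transaction closes) gives a deadline of Jun 27, 2025; Jun 26, 2025 is within that limit.
Step 2 — must wait 25 days from Jun 26, 2025 (when Form R-1 is filed), so not before Jul 21, 2025; done Jul 22, 2025 — permitted.
Step 3 — counting 36 days from Jul 22, 2025 (when the investor circular is published) gives a deadline of Aug 27, 2025; not done until Aug 29, 2025, 2 days after the deadline.
The analysis stops there.

Step 3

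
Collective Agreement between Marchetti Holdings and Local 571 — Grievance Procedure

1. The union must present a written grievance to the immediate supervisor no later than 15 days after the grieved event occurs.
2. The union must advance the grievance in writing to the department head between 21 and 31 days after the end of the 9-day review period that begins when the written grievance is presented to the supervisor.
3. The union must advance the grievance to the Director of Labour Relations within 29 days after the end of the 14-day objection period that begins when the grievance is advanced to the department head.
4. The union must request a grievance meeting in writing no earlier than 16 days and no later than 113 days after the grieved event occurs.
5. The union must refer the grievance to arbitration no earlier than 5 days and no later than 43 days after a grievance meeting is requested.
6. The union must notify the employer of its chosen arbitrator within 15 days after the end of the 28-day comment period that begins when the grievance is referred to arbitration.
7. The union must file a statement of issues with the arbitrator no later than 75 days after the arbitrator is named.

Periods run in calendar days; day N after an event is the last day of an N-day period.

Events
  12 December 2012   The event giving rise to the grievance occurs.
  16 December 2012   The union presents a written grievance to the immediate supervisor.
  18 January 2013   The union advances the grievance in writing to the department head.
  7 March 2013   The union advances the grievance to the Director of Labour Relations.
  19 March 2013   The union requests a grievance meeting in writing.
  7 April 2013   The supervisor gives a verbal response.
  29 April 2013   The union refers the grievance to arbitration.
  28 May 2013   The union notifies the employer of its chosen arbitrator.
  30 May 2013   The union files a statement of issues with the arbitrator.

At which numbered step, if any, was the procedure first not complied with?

Step 3

Step 1: 15 days after 12 December 2012 (when the grieved event occurs) is 27 December 2012; 16 December 2012 is within that limit.
Step 2: the window is 21–31 days after 25 December 2012 (end of the 9-day review period, which began when the written grievance is presented to the supervisor on 16 December 2012), so 15 January 2013 through 25 January 2013; done 18 January 2013 — within the window.
Step 3: 29 days after 1 February 2013 (end of the 14-day objection period, which began when the grievance is advanced to the department head on 18 January 2013) is 2 March 2013; done 7 March 2013 — 5 days late.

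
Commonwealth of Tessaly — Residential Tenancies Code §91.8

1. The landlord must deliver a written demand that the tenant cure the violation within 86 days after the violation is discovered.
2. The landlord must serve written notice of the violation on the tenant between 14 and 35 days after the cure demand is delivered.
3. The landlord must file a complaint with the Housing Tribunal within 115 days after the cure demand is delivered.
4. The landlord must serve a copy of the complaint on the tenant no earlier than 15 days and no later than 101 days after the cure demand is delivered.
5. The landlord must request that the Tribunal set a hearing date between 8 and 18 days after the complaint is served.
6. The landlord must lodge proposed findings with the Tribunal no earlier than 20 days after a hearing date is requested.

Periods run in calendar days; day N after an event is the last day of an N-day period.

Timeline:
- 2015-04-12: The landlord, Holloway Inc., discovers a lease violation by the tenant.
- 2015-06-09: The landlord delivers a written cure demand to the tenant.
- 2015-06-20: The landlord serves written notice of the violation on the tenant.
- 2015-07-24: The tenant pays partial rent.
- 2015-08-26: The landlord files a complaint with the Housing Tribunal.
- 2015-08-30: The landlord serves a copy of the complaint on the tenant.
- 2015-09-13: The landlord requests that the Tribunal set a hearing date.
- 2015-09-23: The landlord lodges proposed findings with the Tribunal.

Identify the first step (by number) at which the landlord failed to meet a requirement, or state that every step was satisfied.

(1) due by 2015-04-12 + 86 days = 2015-07-07; completed 2015-06-09, before the deadline.
(2) the permitted window runs from 2015-06-09 + 14 = 2015-06-23 to 2015-06-09 + 35 = 2015-07-14; 2015-06-20 is 3 days too early.

Step 2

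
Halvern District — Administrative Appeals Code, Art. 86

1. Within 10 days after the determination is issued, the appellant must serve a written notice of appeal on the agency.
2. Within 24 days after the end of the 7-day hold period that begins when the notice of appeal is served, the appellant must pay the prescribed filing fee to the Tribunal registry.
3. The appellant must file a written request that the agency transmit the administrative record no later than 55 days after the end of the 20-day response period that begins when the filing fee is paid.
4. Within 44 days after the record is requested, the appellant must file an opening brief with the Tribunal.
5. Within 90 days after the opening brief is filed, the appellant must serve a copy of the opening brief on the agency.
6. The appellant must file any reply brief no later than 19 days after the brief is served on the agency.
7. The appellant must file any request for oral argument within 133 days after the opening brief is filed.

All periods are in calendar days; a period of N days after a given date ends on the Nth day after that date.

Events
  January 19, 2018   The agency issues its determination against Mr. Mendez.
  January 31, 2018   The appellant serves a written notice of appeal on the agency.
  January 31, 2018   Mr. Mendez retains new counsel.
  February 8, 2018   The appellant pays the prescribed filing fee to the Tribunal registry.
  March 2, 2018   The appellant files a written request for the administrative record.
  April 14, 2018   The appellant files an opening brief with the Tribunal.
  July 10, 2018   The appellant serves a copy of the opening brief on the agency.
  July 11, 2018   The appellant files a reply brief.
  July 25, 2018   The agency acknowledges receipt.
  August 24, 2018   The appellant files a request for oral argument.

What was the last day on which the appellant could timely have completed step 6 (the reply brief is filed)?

Step 6 runs from July 10, 2018, when the brief is served on the agency. 19 days after July 10, 2018 is July 29, 2018.

July 29, 2018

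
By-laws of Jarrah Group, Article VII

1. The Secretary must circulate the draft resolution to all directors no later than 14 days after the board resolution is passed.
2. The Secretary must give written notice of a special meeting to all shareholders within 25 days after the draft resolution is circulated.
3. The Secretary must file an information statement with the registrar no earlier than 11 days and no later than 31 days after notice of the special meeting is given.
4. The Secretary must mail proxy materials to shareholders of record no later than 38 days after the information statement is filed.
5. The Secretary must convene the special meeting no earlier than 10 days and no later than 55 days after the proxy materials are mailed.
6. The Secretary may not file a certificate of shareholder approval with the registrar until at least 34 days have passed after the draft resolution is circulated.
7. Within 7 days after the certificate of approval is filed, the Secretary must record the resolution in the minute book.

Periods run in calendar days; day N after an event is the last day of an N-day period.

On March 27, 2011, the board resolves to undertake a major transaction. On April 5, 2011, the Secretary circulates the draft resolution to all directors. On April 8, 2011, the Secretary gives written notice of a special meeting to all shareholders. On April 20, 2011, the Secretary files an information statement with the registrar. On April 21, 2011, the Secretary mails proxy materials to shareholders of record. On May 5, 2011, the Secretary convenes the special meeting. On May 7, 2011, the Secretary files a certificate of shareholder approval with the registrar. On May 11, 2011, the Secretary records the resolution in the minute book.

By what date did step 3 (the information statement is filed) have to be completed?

May 9, 2011

Step 3 runs from April 8, 2011, when notice of the special meeting is given. The window is 11–31 days after April 8, 2011; it closes on May 9, 2011.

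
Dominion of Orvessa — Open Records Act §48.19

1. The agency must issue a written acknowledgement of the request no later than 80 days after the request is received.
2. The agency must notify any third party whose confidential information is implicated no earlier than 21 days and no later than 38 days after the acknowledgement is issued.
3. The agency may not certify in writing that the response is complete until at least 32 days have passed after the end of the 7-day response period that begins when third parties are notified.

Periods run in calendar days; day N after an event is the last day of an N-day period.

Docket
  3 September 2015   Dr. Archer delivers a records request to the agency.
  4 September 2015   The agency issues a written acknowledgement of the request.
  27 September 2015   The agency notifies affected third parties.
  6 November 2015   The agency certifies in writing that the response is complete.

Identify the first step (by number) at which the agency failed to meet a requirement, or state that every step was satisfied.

None — every step was satisfied

Step 1: 80 days after 3 September 2015 (when the request is received) is 22 November 2015; completed 4 September 2015, before the deadline.
Step 2: the window is 21–38 days after 4 September 2015 (when the acknowledgement is issued), so 25 September 2015 through 12 October 2015; done 27 September 2015, which is between those dates.
Step 3: the earliest permitted date is 32 days after 4 October 2015 (end of the 7-day response period, which began when third parties are notified on 27 September 2015), i.e. 5 November 2015; done 6 November 2015, after the minimum wait.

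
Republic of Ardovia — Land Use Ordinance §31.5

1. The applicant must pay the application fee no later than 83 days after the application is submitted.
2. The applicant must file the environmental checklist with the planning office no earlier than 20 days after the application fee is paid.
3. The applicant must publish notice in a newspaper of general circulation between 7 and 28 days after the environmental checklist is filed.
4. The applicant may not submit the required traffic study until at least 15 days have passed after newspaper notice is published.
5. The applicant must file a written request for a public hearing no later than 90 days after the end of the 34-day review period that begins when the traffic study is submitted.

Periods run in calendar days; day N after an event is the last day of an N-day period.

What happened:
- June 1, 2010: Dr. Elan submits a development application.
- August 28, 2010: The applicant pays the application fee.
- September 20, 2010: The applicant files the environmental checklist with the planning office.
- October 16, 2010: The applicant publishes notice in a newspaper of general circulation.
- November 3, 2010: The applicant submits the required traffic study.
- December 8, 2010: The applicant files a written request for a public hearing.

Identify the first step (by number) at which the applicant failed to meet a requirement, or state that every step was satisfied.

Step 1

Step 1 — counting 83 days from June 1, 2010 (when the application is submitted) gives a deadline of August 23, 2010; August 28, 2010 misses that deadline by 5 days.
That is the first point of non-compliance.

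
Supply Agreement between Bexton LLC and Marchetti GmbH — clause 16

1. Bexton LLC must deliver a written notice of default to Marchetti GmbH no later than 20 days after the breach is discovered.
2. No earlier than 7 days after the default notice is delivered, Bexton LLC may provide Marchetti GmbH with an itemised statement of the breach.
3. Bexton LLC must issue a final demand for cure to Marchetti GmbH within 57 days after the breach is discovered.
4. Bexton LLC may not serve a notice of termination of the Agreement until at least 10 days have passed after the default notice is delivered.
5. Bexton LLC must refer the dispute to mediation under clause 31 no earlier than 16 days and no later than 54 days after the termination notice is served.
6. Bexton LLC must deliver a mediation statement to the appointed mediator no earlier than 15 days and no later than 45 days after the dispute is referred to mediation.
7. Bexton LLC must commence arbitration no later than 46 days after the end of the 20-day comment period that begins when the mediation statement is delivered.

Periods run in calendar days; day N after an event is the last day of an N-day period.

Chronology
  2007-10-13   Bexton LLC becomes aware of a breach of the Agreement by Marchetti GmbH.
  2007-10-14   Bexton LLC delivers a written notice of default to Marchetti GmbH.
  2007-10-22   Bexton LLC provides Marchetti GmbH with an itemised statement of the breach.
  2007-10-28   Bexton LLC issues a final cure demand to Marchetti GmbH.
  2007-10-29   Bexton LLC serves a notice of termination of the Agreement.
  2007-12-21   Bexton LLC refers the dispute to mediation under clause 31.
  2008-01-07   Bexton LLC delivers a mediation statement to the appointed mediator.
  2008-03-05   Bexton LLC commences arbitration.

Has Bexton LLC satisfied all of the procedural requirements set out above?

(1) due by 2007-10-13 + 20 days = 2007-11-02; completed 2007-10-14, before the deadline.
(2) permitted from 2007-10-14 + 7 days = 2007-10-21 onward; done 2007-10-22 — permitted.
(3) due by 2007-10-13 + 57 days = 2007-12-09; 2007-10-28 is within that limit.
(4) permitted from 2007-10-14 + 10 days = 2007-10-24 onward; 2007-10-29 is on or after that date.
(5) the permitted window runs from 2007-10-29 + 16 = 2007-11-14 to 2007-10-29 + 54 = 2007-12-22; done 2007-12-21, which is between those dates.
(6) the permitted window runs from 2007-12-21 + 15 = 2008-01-05 to 2007-12-21 + 45 = 2008-02-04; done 2008-01-07, which is between those dates.
(7) due by 2008-01-27 + 46 days = 2008-03-13; done 2008-03-05 — timely.

Yes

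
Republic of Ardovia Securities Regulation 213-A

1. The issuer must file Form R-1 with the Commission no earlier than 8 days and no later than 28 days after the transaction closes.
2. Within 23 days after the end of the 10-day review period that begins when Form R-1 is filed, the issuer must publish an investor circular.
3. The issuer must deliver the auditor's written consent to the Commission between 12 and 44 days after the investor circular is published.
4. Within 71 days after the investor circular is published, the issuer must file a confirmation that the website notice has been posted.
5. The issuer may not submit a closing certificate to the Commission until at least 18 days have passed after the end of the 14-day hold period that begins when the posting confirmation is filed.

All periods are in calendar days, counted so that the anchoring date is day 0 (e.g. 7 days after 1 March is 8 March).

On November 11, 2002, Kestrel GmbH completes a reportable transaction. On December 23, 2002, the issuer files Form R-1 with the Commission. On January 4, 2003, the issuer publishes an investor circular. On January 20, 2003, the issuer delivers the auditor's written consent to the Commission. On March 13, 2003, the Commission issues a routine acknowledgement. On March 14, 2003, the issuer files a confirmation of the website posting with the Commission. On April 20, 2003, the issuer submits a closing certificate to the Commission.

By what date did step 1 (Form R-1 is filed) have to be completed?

December 9, 2002

Step 1 runs from November 11, 2002, when the transaction closes. The window is 8–28 days after November 11, 2002; it closes on December 9, 2002.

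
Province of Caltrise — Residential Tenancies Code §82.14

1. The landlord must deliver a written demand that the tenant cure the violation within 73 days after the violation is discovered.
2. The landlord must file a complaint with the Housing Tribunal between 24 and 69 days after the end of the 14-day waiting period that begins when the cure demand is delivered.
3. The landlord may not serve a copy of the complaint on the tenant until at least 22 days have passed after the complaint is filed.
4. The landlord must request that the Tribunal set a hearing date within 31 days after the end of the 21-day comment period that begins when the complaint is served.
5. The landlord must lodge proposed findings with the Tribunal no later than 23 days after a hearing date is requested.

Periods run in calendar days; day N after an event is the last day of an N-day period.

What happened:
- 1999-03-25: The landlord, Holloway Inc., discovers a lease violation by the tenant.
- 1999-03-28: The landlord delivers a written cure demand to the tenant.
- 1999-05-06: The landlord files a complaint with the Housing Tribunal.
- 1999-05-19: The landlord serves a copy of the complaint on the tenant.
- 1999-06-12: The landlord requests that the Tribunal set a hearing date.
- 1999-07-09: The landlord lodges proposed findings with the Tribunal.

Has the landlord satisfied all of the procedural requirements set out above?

No

Step 1: 73 days after 1999-03-25 (when the violation is discovered) is 1999-06-06; 1999-03-28 is within that limit.
Step 2: the window is 24–69 days after 1999-04-11 (end of the 14-day waiting period, which began when the cure demand is delivered on 1999-03-28), so 1999-05-05 through 1999-06-19; 1999-05-06 falls inside that range.
Step 3: the earliest permitted date is 22 days after 1999-05-06 (when the complaint is filed), i.e. 1999-05-28; acted on 1999-05-19, 9 days prematurely.
Later steps need not be reached.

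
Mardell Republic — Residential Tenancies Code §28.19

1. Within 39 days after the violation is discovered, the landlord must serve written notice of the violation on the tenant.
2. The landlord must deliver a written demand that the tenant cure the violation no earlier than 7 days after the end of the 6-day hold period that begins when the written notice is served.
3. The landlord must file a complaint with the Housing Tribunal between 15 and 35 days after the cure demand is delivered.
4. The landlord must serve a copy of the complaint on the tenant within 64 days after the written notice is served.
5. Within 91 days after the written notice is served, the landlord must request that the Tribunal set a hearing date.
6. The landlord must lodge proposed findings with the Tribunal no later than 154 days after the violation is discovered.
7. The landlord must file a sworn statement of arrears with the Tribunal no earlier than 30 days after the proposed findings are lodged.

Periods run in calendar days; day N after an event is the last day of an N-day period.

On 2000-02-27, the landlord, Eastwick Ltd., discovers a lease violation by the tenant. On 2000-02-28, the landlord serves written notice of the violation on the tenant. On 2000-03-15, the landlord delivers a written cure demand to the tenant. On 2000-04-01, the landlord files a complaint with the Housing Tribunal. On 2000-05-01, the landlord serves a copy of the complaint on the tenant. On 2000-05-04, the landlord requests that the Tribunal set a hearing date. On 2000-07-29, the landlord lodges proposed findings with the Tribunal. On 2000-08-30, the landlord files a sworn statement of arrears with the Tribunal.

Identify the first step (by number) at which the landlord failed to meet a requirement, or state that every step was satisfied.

Step 1 — counting 39 days from 2000-02-27 (when the violation is discovered) gives a deadline of 2000-04-06; 2000-02-28 is within that limit.
Step 2 — must wait 7 days from 2000-03-05 (end of the 6-day hold period, which began when the written notice is served on 2000-02-28), so not before 2000-03-12; done 2000-03-15, after the minimum wait.
Step 3 — 15 and 35 days from 2000-03-15 (when the cure demand is delivered) are 2000-03-30 and 2000-04-19 respectively; done 2000-04-01 — within the window.
Step 4 — counting 64 days from 2000-02-28 (when the written notice is served) gives a deadline of 2000-05-02; completed 2000-05-01, before the deadline.
Step 5 — counting 91 days from 2000-02-28 (when the written notice is served) gives a deadline of 2000-05-29; completed 2000-05-04, before the deadline.
Step 6 — counting 154 days from 2000-02-27 (when the violation is discovered) gives a deadline of 2000-07-30; done 2000-07-29 — timely.
Step 7 — must wait 30 days from 2000-07-29 (when the proposed findings are lodged), so not before 2000-08-28; 2000-08-30 is on or after that date.

None — every step was satisfied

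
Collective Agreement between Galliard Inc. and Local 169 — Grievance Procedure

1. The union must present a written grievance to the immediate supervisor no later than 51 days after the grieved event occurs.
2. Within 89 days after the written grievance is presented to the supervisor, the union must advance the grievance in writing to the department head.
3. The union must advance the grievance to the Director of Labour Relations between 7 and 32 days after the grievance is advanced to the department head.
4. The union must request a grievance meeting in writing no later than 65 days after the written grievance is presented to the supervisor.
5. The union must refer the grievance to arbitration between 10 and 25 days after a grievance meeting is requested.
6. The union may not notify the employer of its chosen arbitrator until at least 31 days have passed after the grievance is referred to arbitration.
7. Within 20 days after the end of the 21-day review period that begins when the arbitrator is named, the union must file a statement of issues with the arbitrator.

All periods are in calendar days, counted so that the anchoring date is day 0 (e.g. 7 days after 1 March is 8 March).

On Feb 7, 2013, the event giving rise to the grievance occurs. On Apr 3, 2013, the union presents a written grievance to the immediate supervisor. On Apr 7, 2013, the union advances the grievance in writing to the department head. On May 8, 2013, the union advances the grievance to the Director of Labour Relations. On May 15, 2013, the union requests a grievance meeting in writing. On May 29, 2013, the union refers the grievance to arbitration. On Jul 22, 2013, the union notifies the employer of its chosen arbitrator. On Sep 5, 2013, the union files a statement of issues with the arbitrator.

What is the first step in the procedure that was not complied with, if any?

Step 1: 51 days after Feb 7, 2013 (when the grieved event occurs) is Mar 30, 2013; Apr 3, 2013 misses that deadline by 4 days.
The procedure was therefore not followed at step 1.

Step 1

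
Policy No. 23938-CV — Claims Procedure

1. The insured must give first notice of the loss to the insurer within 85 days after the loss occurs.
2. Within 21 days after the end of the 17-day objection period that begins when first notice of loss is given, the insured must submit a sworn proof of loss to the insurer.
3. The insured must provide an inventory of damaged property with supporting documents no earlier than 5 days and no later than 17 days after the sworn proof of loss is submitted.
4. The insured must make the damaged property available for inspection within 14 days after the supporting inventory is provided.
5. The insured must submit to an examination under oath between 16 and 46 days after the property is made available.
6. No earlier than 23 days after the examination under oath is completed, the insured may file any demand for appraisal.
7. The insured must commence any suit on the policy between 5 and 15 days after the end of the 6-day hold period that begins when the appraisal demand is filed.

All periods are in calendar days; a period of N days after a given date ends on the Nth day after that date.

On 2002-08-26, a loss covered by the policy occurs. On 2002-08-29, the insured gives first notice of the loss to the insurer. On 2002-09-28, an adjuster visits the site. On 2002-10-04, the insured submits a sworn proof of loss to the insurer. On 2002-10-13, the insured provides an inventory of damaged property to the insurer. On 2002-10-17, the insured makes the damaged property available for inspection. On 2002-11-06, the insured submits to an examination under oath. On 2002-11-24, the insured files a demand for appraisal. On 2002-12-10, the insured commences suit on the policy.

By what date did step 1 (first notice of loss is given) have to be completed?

2002-11-19

Step 1 runs from 2002-08-26, when the loss occurs. 85 days after 2002-08-26 is 2002-11-19.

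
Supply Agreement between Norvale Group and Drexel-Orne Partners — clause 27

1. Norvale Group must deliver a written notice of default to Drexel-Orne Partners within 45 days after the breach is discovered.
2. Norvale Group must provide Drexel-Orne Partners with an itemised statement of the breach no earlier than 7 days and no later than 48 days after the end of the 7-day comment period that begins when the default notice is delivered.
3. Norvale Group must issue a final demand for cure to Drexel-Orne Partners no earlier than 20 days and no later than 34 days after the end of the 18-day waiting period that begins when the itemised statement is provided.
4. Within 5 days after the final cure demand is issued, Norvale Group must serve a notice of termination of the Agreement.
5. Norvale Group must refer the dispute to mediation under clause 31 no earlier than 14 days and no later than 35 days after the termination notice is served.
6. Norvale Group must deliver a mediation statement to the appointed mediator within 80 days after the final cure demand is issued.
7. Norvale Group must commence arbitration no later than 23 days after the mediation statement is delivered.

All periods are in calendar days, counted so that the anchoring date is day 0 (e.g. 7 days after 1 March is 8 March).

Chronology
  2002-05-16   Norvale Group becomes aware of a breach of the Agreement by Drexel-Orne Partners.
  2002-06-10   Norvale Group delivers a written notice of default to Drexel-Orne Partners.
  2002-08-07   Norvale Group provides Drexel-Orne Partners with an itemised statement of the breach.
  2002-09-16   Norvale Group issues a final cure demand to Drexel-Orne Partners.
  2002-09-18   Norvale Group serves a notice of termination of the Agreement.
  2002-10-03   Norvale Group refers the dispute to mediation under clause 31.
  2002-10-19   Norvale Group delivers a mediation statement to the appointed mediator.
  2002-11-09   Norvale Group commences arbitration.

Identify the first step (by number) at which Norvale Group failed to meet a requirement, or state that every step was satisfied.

Step 2

(1) due by 2002-05-16 + 45 days = 2002-06-30; completed 2002-06-10, before the deadline.
(2) the permitted window runs from 2002-06-17 + 7 = 2002-06-24 to 2002-06-17 + 48 = 2002-08-04; 2002-08-07 is 3 days past the end of the window.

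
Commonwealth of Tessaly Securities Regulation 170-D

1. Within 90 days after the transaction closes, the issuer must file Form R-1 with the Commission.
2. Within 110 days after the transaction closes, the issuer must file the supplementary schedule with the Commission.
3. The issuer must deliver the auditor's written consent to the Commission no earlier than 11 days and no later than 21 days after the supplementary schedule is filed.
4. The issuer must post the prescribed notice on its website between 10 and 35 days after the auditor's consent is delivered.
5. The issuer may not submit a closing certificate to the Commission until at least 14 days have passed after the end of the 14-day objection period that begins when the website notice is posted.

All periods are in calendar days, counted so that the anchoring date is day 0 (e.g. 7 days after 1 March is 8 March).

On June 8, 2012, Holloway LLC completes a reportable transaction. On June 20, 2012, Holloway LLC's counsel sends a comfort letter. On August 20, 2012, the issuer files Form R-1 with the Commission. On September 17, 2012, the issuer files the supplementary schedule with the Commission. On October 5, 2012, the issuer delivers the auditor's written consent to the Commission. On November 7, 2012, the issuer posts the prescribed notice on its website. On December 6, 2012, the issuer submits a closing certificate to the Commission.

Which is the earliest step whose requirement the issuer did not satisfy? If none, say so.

(1) due by June 8, 2012 + 90 days = September 6, 2012; done August 20, 2012 — timely.
(2) due by June 8, 2012 + 110 days = September 26, 2012; done September 17, 2012 — timely.
(3) the permitted window runs from September 17, 2012 + 11 = September 28, 2012 to September 17, 2012 + 21 = October 8, 2012; October 5, 2012 falls inside that range.
(4) the permitted window runs from October 5, 2012 + 10 = October 15, 2012 to October 5, 2012 + 35 = November 9, 2012; November 7, 2012 falls inside that range.
(5) permitted from November 21, 2012 + 14 days = December 5, 2012 onward; done December 6, 2012 — permitted.

None — every step was satisfied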